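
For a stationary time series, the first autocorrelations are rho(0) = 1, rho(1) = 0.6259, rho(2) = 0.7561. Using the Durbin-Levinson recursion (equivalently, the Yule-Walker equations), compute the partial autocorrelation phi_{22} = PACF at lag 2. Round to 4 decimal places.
\phi_{22} = 0.5990

The PACF at lag k is phi_{kk}, the last component of the solution
to the Yule-Walker system G_k phi = r_k where
  (G_k)_{ij} = rho(|i - j|), (r_k)_i = rho(i), i,j = 1..k.
Equivalently, Durbin-Levinson gives phi_{kk} iteratively:
  phi_{11} = rho(1)
  phi_{kk} = [rho(k) - sum_{j=1..k-1} phi_{k-1,j} rho(k-j)]
            / [1 - sum_{j=1..k-1} phi_{k-1,j} rho(j)],
  phi_{k,j} = phi_{k-1,j} - phi_{kk} phi_{k-1,k-j},  j = 1..k-1.
Step k = 1:
  phi_11 = rho(1) = 0.6259.
Step k = 2:
  phi_22 = [rho(2) - phi_11 rho(1)] / [1 - phi_11 rho(1)] = [0.7561 - (0.6259)(0.6259)] / [1 - (0.6259)(0.6259)]
         = 0.36434919 / 0.60824919 = 0.599.
Therefore phi_{22} = 0.5990.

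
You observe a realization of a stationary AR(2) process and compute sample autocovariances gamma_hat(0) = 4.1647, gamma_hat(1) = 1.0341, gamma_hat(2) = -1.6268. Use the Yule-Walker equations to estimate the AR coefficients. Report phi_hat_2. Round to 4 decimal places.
\hat\phi_{2} = -0.4820

The Yule-Walker equations for an AR(p) process read, in matrix form,
  Gamma_p phi = r_p,   with   (Gamma_p)_{ij} = gamma(|i - j|),
                       (r_p)_i = gamma(i),   i,j = 1..p.
Substitute the sample gammas (Toeplitz matrix and right-hand side of size 2):
  Gamma_p = [[4.1647, 1.0341], [1.0341, 4.1647]]
  r_p     = [1.0341, -1.6268]
Written out:
  4.1647 phi_1 + 1.0341 phi_2 = 1.0341
  1.0341 phi_1 + 4.1647 phi_2 = -1.6268
Solve by Cramer's rule:
  det = gamma(0)^2 - gamma(1)^2 = (4.1647)^2 - (1.0341)^2 = 17.34472609 - 1.06936281 = 16.27536328
  phi_hat_1 = [gamma(1) gamma(0) - gamma(1) gamma(2)] / det = [(1.0341)(4.1647) - (1.0341)(-1.6268)] / 16.27536328 = 5.98899015 / 16.27536328 = 0.368
  phi_hat_2 = [gamma(0) gamma(2) - gamma(1)^2] / det = [(4.1647)(-1.6268) - (1.0341)^2] / 16.27536328 = -7.84449677 / 16.27536328 = -0.482
So phi_hat = [0.3680, -0.4820].
Therefore phi_hat_2 = -0.4820.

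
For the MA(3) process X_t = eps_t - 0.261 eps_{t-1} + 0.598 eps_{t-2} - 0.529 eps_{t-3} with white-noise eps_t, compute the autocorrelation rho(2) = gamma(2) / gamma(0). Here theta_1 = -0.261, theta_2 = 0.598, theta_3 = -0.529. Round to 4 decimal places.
\rho(2) = 0.4316

For an MA(q) process with theta_0 = 1, the autocovariance is
  gamma(k) = sigma^2 * sum_{i=0..q-k} theta_i * theta_{i+k},
and rho(k) = gamma(k) / gamma(0). Sigma^2 cancels.
  numerator   = (1)*(0.598) + (-0.261)*(-0.529) = 0.736069.
  denominator = (1)^2 + (-0.261)^2 + (0.598)^2 + (-0.529)^2 = 1.705566.
  rho(2) = 0.736069 / 1.705566 = 0.4316.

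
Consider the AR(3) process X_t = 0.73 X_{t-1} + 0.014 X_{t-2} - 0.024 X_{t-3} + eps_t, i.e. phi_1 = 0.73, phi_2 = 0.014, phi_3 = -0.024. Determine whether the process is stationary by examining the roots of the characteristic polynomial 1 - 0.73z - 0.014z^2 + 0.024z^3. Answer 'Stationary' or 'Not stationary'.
\text{Stationary}

The AR(p) characteristic polynomial is P(z) = 1 - 0.73z - 0.014z^2 + 0.024z^3.
Stationarity requires all roots to lie outside the unit circle, i.e. |z| > 1 for every root.
Degree 3: look for a simple real root z0 first, then factor out (1 - z/z0) and solve the remaining quadratic.
Testing z0 = 5: P(5) = 1 + (-0.73)(5) + (-0.014)(5)^2 + (0.024)(5)^3
  = 1 + (-3.65) + (-0.35) + (3) = 0.  So z_0 = 5 is a root, |z_0| = 5.
Divide out the factor (1 - 0.2 z) = (1 - z/z0) (since 1/z0 = 0.2):
  P(z) = (1 - 0.2 z)(1 + (-0.53) z + (-0.12) z^2)
  [check: z-coef -0.53 - (0.2) = -0.73; z^2-coef -0.12 - (0.2)(-0.53) = -0.014; z^3-coef -(0.2)(-0.12) = 0.024.]
Remaining roots from the quadratic factor 1 + (-0.53) z + (-0.12) z^2:
  Set 1 + (-0.53) z + (-0.12) z^2 = 0, i.e. a z^2 + b z + c = 0 with a = -0.12, b = -0.53, c = 1.
  Discriminant D = b^2 - 4ac = (-0.53)^2 - 4*(-0.12)*1 = 0.2809 - (-0.48) = 0.7609.
  D >= 0, so the roots are real: z = (-b +/- sqrt(D)) / (2a) = (0.53 +/- 0.872296) / (-0.24).
    z_1 = (0.53 + 0.872296) / (-0.24) = -5.8429,   |z_1| = 5.8429.
    z_2 = (0.53 - 0.872296) / (-0.24) = 1.4262,   |z_2| = 1.4262.
Moduli of all roots: 5.0000, 5.8429, 1.4262.
All moduli strictly greater than 1? Yes.
Verdict: Stationary.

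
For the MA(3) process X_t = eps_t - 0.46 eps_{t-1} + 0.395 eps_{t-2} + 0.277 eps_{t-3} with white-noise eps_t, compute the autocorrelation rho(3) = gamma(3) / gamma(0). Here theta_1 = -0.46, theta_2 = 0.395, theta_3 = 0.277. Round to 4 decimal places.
\rho(3) = 0.1918

For an MA(q) process with theta_0 = 1, the autocovariance is
  gamma(k) = sigma^2 * sum_{i=0..q-k} theta_i * theta_{i+k},
and rho(k) = gamma(k) / gamma(0). Sigma^2 cancels.
  numerator   = (1)*(0.277) = 0.277.
  denominator = (1)^2 + (-0.46)^2 + (0.395)^2 + (0.277)^2 = 1.444354.
  rho(3) = 0.277 / 1.444354 = 0.1918.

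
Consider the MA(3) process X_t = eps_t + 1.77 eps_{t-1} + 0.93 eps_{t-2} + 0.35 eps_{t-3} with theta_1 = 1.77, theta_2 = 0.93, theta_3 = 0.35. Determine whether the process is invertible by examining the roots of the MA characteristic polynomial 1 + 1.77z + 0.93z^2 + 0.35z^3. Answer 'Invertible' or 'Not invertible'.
\text{Not invertible}

The MA(q) characteristic polynomial is P(z) = 1 + 1.77z + 0.93z^2 + 0.35z^3.
Invertibility requires all roots to lie outside the unit circle, i.e. |z| > 1 for every root.
Degree 3: look for a simple real root z0 first, then factor out (1 - z/z0) and solve the remaining quadratic.
Testing z0 = -0.8: P(-0.8) = 1 + (1.77)(-0.8) + (0.93)(-0.8)^2 + (0.35)(-0.8)^3
  = 1 + (-1.416) + (0.5952) + (-0.1792) = 0.  So z_0 = -0.8 is a root, |z_0| = 0.8.
Divide out the factor (1 + 1.25 z) = (1 - z/z0) (since 1/z0 = -1.25):
  P(z) = (1 + 1.25 z)(1 + (0.52) z + (0.28) z^2)
  [check: z-coef 0.52 - (-1.25) = 1.77; z^2-coef 0.28 - (-1.25)(0.52) = 0.93; z^3-coef -(-1.25)(0.28) = 0.35.]
Remaining roots from the quadratic factor 1 + (0.52) z + (0.28) z^2:
  Set 1 + (0.52) z + (0.28) z^2 = 0, i.e. a z^2 + b z + c = 0 with a = 0.28, b = 0.52, c = 1.
  Discriminant D = b^2 - 4ac = (0.52)^2 - 4*(0.28)*1 = 0.2704 - (1.12) = -0.8496.
  D < 0, so the roots are the complex-conjugate pair z = (-b +/- i sqrt(-D)) / (2a) = -0.9286 +/- 1.646i.
  For a conjugate pair |z|^2 = z * conj(z) = (product of roots) = c/a = 1/(0.28) = 3.571429, so |z| = sqrt(3.571429) = 1.8898 for both roots.
Moduli of all roots: 0.8000, 1.8898, 1.8898.
All moduli strictly greater than 1? No.
Verdict: Not invertible.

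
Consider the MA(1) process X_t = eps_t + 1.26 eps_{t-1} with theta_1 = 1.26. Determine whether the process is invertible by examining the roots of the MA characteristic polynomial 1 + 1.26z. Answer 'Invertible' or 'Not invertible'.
\text{Not invertible}

The MA(q) characteristic polynomial is P(z) = 1 + 1.26z.
Invertibility requires all roots to lie outside the unit circle, i.e. |z| > 1 for every root.
This is linear in z: 1 + (1.26) z = 0  =>  z = -1/(1.26) = -0.793651,  |z| = 0.793651.
Moduli of all roots: 0.7937.
All moduli strictly greater than 1? No.
Verdict: Not invertible.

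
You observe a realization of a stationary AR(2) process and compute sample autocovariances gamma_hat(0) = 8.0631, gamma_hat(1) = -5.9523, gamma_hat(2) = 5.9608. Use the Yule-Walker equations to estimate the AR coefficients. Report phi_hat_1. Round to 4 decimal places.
\hat\phi_{1} = -0.4230

The Yule-Walker equations for an AR(p) process read, in matrix form,
  Gamma_p phi = r_p,   with   (Gamma_p)_{ij} = gamma(|i - j|),
                       (r_p)_i = gamma(i),   i,j = 1..p.
Substitute the sample gammas (Toeplitz matrix and right-hand side of size 2):
  Gamma_p = [[8.0631, -5.9523], [-5.9523, 8.0631]]
  r_p     = [-5.9523, 5.9608]
Written out:
  8.0631 phi_1 - 5.9523 phi_2 = -5.9523
  -5.9523 phi_1 + 8.0631 phi_2 = 5.9608
Solve by Cramer's rule:
  det = gamma(0)^2 - gamma(1)^2 = (8.0631)^2 - (-5.9523)^2 = 65.01358161 - 35.42987529 = 29.58370632
  phi_hat_1 = [gamma(1) gamma(0) - gamma(1) gamma(2)] / det = [(-5.9523)(8.0631) - (-5.9523)(5.9608)] / 29.58370632 = -12.51352029 / 29.58370632 = -0.423
  phi_hat_2 = [gamma(0) gamma(2) - gamma(1)^2] / det = [(8.0631)(5.9608) - (-5.9523)^2] / 29.58370632 = 12.63265119 / 29.58370632 = 0.427
So phi_hat = [-0.4230, 0.4270].
Therefore phi_hat_1 = -0.4230.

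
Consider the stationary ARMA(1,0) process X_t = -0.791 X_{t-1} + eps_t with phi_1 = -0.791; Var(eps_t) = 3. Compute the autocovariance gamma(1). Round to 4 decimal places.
\gamma(1) = -6.3395

Multiply the model equation by X_{t-k} and take expectations. With theta_0 = psi_0 = 1 and psi_j the MA(infinity) weights, this gives
  gamma(k) - sum_i phi_i gamma(k-i) = c_k,
  c_k = sigma^2 * sum_{j=k..q} theta_j psi_{j-k}   (c_k = 0 for k > q),
using gamma(-m) = gamma(m).
Pure AR (q = 0): c_0 = sigma^2 = 3, c_k = 0 for k >= 1.
Equations for k = 0 and k = 1 (AR order 1):
  gamma(0) = phi_1 gamma(1) + c_0
  gamma(1) = phi_1 gamma(0) + c_1
Substituting the second into the first: gamma(0) (1 - phi_1^2) = c_0 + phi_1 c_1, so
  gamma(0) = c_0 / (1 - phi_1^2) = 3 / (1 - (-0.791)^2) = 3 / 0.374319 = 8.014554.
  gamma(1) = phi_1 gamma(0) = (-0.791)(8.014554) = -6.339513.
Therefore gamma(1) = -6.3395 (to 4 decimal places).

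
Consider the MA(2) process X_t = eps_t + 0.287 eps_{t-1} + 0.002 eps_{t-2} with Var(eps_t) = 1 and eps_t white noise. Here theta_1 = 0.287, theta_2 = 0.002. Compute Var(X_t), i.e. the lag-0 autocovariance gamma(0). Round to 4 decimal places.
\gamma(0) = 1.0824

For an MA(q) process X_t = eps_t + sum_i theta_i eps_{t-i} with
Var(eps_t) = sigma^2, the variance is
  gamma(0) = sigma^2 * (1 + sum_i theta_i^2).
  sum_i theta_i^2 = (0.287)^2 + (0.002)^2 = 0.082369 + 0.000004 = 0.082373.
  gamma(0) = 1 * (1 + 0.082373) = 1 * 1.082373 = 1.082373, which rounds to 1.0824.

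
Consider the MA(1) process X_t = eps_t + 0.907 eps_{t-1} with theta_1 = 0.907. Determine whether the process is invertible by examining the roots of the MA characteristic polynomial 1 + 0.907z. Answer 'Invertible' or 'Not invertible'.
\text{Invertible}

The MA(q) characteristic polynomial is P(z) = 1 + 0.907z.
Invertibility requires all roots to lie outside the unit circle, i.e. |z| > 1 for every root.
This is linear in z: 1 + (0.907) z = 0  =>  z = -1/(0.907) = -1.102536,  |z| = 1.102536.
Moduli of all roots: 1.1025.
All moduli strictly greater than 1? Yes.
Verdict: Invertible.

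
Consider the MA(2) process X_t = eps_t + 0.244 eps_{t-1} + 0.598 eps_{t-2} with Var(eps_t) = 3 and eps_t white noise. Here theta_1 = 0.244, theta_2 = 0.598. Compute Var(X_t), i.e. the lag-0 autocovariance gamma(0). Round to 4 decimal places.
\gamma(0) = 4.2514

For an MA(q) process X_t = eps_t + sum_i theta_i eps_{t-i} with
Var(eps_t) = sigma^2, the variance is
  gamma(0) = sigma^2 * (1 + sum_i theta_i^2).
  sum_i theta_i^2 = (0.244)^2 + (0.598)^2 = 0.059536 + 0.357604 = 0.41714.
  gamma(0) = 3 * (1 + 0.41714) = 3 * 1.41714 = 4.25142, which rounds to 4.2514.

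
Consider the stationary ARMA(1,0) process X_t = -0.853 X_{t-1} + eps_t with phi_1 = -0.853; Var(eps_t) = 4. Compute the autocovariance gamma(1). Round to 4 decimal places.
\gamma(1) = -12.5261

Multiply the model equation by X_{t-k} and take expectations. With theta_0 = psi_0 = 1 and psi_j the MA(infinity) weights, this gives
  gamma(k) - sum_i phi_i gamma(k-i) = c_k,
  c_k = sigma^2 * sum_{j=k..q} theta_j psi_{j-k}   (c_k = 0 for k > q),
using gamma(-m) = gamma(m).
Pure AR (q = 0): c_0 = sigma^2 = 4, c_k = 0 for k >= 1.
Equations for k = 0 and k = 1 (AR order 1):
  gamma(0) = phi_1 gamma(1) + c_0
  gamma(1) = phi_1 gamma(0) + c_1
Substituting the second into the first: gamma(0) (1 - phi_1^2) = c_0 + phi_1 c_1, so
  gamma(0) = c_0 / (1 - phi_1^2) = 4 / (1 - (-0.853)^2) = 4 / 0.272391 = 14.684773.
  gamma(1) = phi_1 gamma(0) = (-0.853)(14.684773) = -12.526111.
Therefore gamma(1) = -12.5261 (to 4 decimal places).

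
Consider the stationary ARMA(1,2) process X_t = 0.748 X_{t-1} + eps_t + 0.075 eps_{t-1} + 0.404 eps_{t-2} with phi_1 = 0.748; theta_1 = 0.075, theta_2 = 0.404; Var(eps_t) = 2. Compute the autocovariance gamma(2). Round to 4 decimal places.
\gamma(2) = 5.9355

Multiply the model equation by X_{t-k} and take expectations. With theta_0 = psi_0 = 1 and psi_j the MA(infinity) weights, this gives
  gamma(k) - sum_i phi_i gamma(k-i) = c_k,
  c_k = sigma^2 * sum_{j=k..q} theta_j psi_{j-k}   (c_k = 0 for k > q),
using gamma(-m) = gamma(m).
psi-weights needed (psi_j = theta_j + sum_i phi_i psi_{j-i}):
  psi_1 = theta_1 + phi_1 = 0.075 + (0.748) = 0.823
  psi_2 = theta_2 + phi_1 psi_1 = 0.404 + (0.748)(0.823) = 1.019604
Right-hand sides:
  c_0 = sigma^2 (1 + theta_1 psi_1 + theta_2 psi_2) = 2 * (1 + (0.075)(0.823) + (0.404)(1.019604)) = 2 * 1.473645 = 2.94729
  c_1 = sigma^2 (theta_1 + theta_2 psi_1) = 2 * (0.075 + (0.404)(0.823)) = 0.814984
  c_2 = sigma^2 theta_2 = 2 * (0.404) = 0.808
Equations for k = 0 and k = 1 (AR order 1):
  gamma(0) = phi_1 gamma(1) + c_0
  gamma(1) = phi_1 gamma(0) + c_1
Substituting the second into the first: gamma(0) (1 - phi_1^2) = c_0 + phi_1 c_1, so
  gamma(0) = (c_0 + phi_1 c_1) / (1 - phi_1^2) = (2.94729 + (0.748)(0.814984)) / (1 - (0.748)^2) = 3.556898 / 0.440496 = 8.074757.
  gamma(1) = phi_1 gamma(0) + c_1 = (0.748)(8.074757) + (0.814984) = 6.854902.
For k = 2: gamma(2) = phi_1 gamma(1) + c_2
  = (0.748)(6.854902) + (0.808) = 5.935467.
Therefore gamma(2) = 5.9355 (to 4 decimal places).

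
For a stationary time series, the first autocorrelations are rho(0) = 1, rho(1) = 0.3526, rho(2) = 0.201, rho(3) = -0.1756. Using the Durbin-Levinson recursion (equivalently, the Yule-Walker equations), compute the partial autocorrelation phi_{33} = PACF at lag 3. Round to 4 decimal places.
\phi_{33} = -0.3120

The PACF at lag k is phi_{kk}, the last component of the solution
to the Yule-Walker system G_k phi = r_k where
  (G_k)_{ij} = rho(|i - j|), (r_k)_i = rho(i), i,j = 1..k.
Equivalently, Durbin-Levinson gives phi_{kk} iteratively:
  phi_{11} = rho(1)
  phi_{kk} = [rho(k) - sum_{j=1..k-1} phi_{k-1,j} rho(k-j)]
            / [1 - sum_{j=1..k-1} phi_{k-1,j} rho(j)],
  phi_{k,j} = phi_{k-1,j} - phi_{kk} phi_{k-1,k-j},  j = 1..k-1.
Step k = 1:
  phi_11 = rho(1) = 0.3526.
Step k = 2:
  phi_22 = [rho(2) - phi_11 rho(1)] / [1 - phi_11 rho(1)] = [0.201 - (0.3526)(0.3526)] / [1 - (0.3526)(0.3526)]
         = 0.07667324 / 0.87567324 = 0.087559.
  Update: phi_21 = phi_11 - phi_22 phi_11 = 0.3526 - (0.087559)(0.3526) = 0.321727.
Step k = 3:
  phi_33 = [rho(3) - phi_21 rho(2) - phi_22 rho(1)] / [1 - phi_21 rho(1) - phi_22 rho(2)]
    numerator   = -0.1756 - (0.321727)(0.201) - (0.087559)(0.3526) = -0.27114042
    denominator = 1 - (0.321727)(0.3526) - (0.087559)(0.201) = 0.86895979
  phi_33 = -0.27114042 / 0.86895979 = -0.312.
Therefore phi_{33} = -0.3120.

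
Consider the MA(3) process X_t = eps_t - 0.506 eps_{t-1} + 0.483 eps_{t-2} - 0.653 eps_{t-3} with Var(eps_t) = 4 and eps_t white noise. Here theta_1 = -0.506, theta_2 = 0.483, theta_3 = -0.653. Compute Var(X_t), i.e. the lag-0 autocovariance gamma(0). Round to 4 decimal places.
\gamma(0) = 7.6629

For an MA(q) process X_t = eps_t + sum_i theta_i eps_{t-i} with
Var(eps_t) = sigma^2, the variance is
  gamma(0) = sigma^2 * (1 + sum_i theta_i^2).
  sum_i theta_i^2 = (-0.506)^2 + (0.483)^2 + (-0.653)^2 = 0.256036 + 0.233289 + 0.426409 = 0.915734.
  gamma(0) = 4 * (1 + 0.915734) = 4 * 1.915734 = 7.662936, which rounds to 7.6629.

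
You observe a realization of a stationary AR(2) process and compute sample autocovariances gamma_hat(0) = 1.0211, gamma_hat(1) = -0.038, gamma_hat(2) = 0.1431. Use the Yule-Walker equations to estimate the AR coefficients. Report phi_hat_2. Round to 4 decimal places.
\hat\phi_{2} = 0.1390

The Yule-Walker equations for an AR(p) process read, in matrix form,
  Gamma_p phi = r_p,   with   (Gamma_p)_{ij} = gamma(|i - j|),
                       (r_p)_i = gamma(i),   i,j = 1..p.
Substitute the sample gammas (Toeplitz matrix and right-hand side of size 2):
  Gamma_p = [[1.0211, -0.038], [-0.038, 1.0211]]
  r_p     = [-0.038, 0.1431]
Written out:
  1.0211 phi_1 - 0.038 phi_2 = -0.038
  -0.038 phi_1 + 1.0211 phi_2 = 0.1431
Solve by Cramer's rule:
  det = gamma(0)^2 - gamma(1)^2 = (1.0211)^2 - (-0.038)^2 = 1.04264521 - 0.001444 = 1.04120121
  phi_hat_1 = [gamma(1) gamma(0) - gamma(1) gamma(2)] / det = [(-0.038)(1.0211) - (-0.038)(0.1431)] / 1.04120121 = -0.033364 / 1.04120121 = -0.032
  phi_hat_2 = [gamma(0) gamma(2) - gamma(1)^2] / det = [(1.0211)(0.1431) - (-0.038)^2] / 1.04120121 = 0.14467541 / 1.04120121 = 0.139
So phi_hat = [-0.0320, 0.1390].
Therefore phi_hat_2 = 0.1390.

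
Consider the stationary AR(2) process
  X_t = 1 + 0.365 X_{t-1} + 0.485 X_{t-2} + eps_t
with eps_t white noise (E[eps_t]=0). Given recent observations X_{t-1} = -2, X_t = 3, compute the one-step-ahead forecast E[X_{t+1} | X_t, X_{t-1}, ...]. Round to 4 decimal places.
E[X_{t+1} \mid \mathcal F_t] = 1.1250

For an AR(p) model X_t = c + sum_i phi_i X_{t-i} + eps_t, the
one-step-ahead conditional mean is
  E[X_{t+1} | X_t, ...] = c + sum_i phi_i X_{t+1-i}.
Substitute known values:
  E[X_{t+1} | ...] = 1 + (0.365) * (3) + (0.485) * (-2)
                   = 1.1250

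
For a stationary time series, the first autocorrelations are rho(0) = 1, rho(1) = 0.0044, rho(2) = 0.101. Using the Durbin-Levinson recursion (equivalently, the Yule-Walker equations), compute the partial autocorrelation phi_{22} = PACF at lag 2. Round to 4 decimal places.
\phi_{22} = 0.1010

The PACF at lag k is phi_{kk}, the last component of the solution
to the Yule-Walker system G_k phi = r_k where
  (G_k)_{ij} = rho(|i - j|), (r_k)_i = rho(i), i,j = 1..k.
Equivalently, Durbin-Levinson gives phi_{kk} iteratively:
  phi_{11} = rho(1)
  phi_{kk} = [rho(k) - sum_{j=1..k-1} phi_{k-1,j} rho(k-j)]
            / [1 - sum_{j=1..k-1} phi_{k-1,j} rho(j)],
  phi_{k,j} = phi_{k-1,j} - phi_{kk} phi_{k-1,k-j},  j = 1..k-1.
Step k = 1:
  phi_11 = rho(1) = 0.0044.
Step k = 2:
  phi_22 = [rho(2) - phi_11 rho(1)] / [1 - phi_11 rho(1)] = [0.101 - (0.0044)(0.0044)] / [1 - (0.0044)(0.0044)]
         = 0.10098064 / 0.99998064 = 0.101.
Therefore phi_{22} = 0.1010.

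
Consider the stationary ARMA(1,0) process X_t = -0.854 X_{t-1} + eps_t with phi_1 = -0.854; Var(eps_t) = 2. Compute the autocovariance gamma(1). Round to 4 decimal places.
\gamma(1) = -6.3099

Multiply the model equation by X_{t-k} and take expectations. With theta_0 = psi_0 = 1 and psi_j the MA(infinity) weights, this gives
  gamma(k) - sum_i phi_i gamma(k-i) = c_k,
  c_k = sigma^2 * sum_{j=k..q} theta_j psi_{j-k}   (c_k = 0 for k > q),
using gamma(-m) = gamma(m).
Pure AR (q = 0): c_0 = sigma^2 = 2, c_k = 0 for k >= 1.
Equations for k = 0 and k = 1 (AR order 1):
  gamma(0) = phi_1 gamma(1) + c_0
  gamma(1) = phi_1 gamma(0) + c_1
Substituting the second into the first: gamma(0) (1 - phi_1^2) = c_0 + phi_1 c_1, so
  gamma(0) = c_0 / (1 - phi_1^2) = 2 / (1 - (-0.854)^2) = 2 / 0.270684 = 7.388689.
  gamma(1) = phi_1 gamma(0) = (-0.854)(7.388689) = -6.309941.
Therefore gamma(1) = -6.3099 (to 4 decimal places).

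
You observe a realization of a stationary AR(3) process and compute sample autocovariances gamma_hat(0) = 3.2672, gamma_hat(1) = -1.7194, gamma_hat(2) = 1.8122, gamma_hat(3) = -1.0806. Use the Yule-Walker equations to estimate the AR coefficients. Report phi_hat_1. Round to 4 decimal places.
\hat\phi_{1} = -0.3560

The Yule-Walker equations for an AR(p) process read, in matrix form,
  Gamma_p phi = r_p,   with   (Gamma_p)_{ij} = gamma(|i - j|),
                       (r_p)_i = gamma(i),   i,j = 1..p.
Substitute the sample gammas (Toeplitz matrix and right-hand side of size 3):
  Gamma_p = [[3.2672, -1.7194, 1.8122], [-1.7194, 3.2672, -1.7194], [1.8122, -1.7194, 3.2672]]
  r_p     = [-1.7194, 1.8122, -1.0806]
Written out (R1..R3):
  (R1) 3.2672 phi_1 - 1.7194 phi_2 + 1.8122 phi_3 = -1.7194
  (R2) -1.7194 phi_1 + 3.2672 phi_2 - 1.7194 phi_3 = 1.8122
  (R3) 1.8122 phi_1 - 1.7194 phi_2 + 3.2672 phi_3 = -1.0806
Gaussian elimination:
  R2 <- R2 - (-1.7194/3.2672) R1 = R2 - (-0.526261) R1:  2.362347 phi_2 - 0.76571 phi_3 = 0.907347
  R3 <- R3 - (1.8122/3.2672) R1 = R3 - (0.554665) R1:  -0.76571 phi_2 + 2.262037 phi_3 = -0.12691
  R3 <- R3 - (-0.76571/2.362347) R2 = R3 - (-0.324131) R2:  2.013847 phi_3 = 0.167189
Back-substitution:
  phi_hat_3 = 0.167189 / 2.013847 = 0.08302
  phi_hat_2 = (0.907347 - (-0.76571)(0.08302)) / 2.362347 = 0.410996
  phi_hat_1 = (-1.7194 - (-1.7194)(0.410996) - (1.8122)(0.08302)) / 3.2672 = -0.356018
So phi_hat = [-0.3560, 0.4110, 0.0830].
Therefore phi_hat_1 = -0.3560.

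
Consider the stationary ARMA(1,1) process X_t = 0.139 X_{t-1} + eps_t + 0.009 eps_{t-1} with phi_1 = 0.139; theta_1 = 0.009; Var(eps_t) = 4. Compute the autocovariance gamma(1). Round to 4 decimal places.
\gamma(1) = 0.6044

Multiply the model equation by X_{t-k} and take expectations. With theta_0 = psi_0 = 1 and psi_j the MA(infinity) weights, this gives
  gamma(k) - sum_i phi_i gamma(k-i) = c_k,
  c_k = sigma^2 * sum_{j=k..q} theta_j psi_{j-k}   (c_k = 0 for k > q),
using gamma(-m) = gamma(m).
psi-weights needed (psi_j = theta_j + sum_i phi_i psi_{j-i}):
  psi_1 = theta_1 + phi_1 = 0.009 + (0.139) = 0.148
Right-hand sides:
  c_0 = sigma^2 (1 + theta_1 psi_1) = 4 * (1 + (0.009)(0.148)) = 4 * 1.001332 = 4.005328
  c_1 = sigma^2 theta_1 = 4 * (0.009) = 0.036
  c_2 = 0
Equations for k = 0 and k = 1 (AR order 1):
  gamma(0) = phi_1 gamma(1) + c_0
  gamma(1) = phi_1 gamma(0) + c_1
Substituting the second into the first: gamma(0) (1 - phi_1^2) = c_0 + phi_1 c_1, so
  gamma(0) = (c_0 + phi_1 c_1) / (1 - phi_1^2) = (4.005328 + (0.139)(0.036)) / (1 - (0.139)^2) = 4.010332 / 0.980679 = 4.089342.
  gamma(1) = phi_1 gamma(0) + c_1 = (0.139)(4.089342) + (0.036) = 0.604419.
Therefore gamma(1) = 0.6044 (to 4 decimal places).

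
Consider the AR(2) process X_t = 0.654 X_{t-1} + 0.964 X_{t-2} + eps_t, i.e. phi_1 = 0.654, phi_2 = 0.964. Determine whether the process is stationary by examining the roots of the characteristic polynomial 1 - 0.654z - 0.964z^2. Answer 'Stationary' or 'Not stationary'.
\text{Not stationary}

The AR(p) characteristic polynomial is P(z) = 1 - 0.654z - 0.964z^2.
Stationarity requires all roots to lie outside the unit circle, i.e. |z| > 1 for every root.
Set 1 + (-0.654) z + (-0.964) z^2 = 0, i.e. a z^2 + b z + c = 0 with a = -0.964, b = -0.654, c = 1.
Discriminant D = b^2 - 4ac = (-0.654)^2 - 4*(-0.964)*1 = 0.427716 - (-3.856) = 4.283716.
D >= 0, so the roots are real: z = (-b +/- sqrt(D)) / (2a) = (0.654 +/- 2.069714) / (-1.928).
  z_1 = (0.654 + 2.069714) / (-1.928) = -1.4127,   |z_1| = 1.4127.
  z_2 = (0.654 - 2.069714) / (-1.928) = 0.7343,   |z_2| = 0.7343.
Moduli of all roots: 1.4127, 0.7343.
All moduli strictly greater than 1? No.
Verdict: Not stationary.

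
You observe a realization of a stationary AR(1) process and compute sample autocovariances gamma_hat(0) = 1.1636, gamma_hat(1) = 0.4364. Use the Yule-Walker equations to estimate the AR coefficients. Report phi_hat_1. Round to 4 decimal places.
\hat\phi_{1} = 0.3750

The Yule-Walker equations for an AR(p) process read, in matrix form,
  Gamma_p phi = r_p,   with   (Gamma_p)_{ij} = gamma(|i - j|),
                       (r_p)_i = gamma(i),   i,j = 1..p.
Substitute the sample gammas (Toeplitz matrix and right-hand side of size 1):
  Gamma_p = [[1.1636]]
  r_p     = [0.4364]
With p = 1 this is the single equation gamma(0) phi_1 = gamma(1):
  phi_hat_1 = gamma(1) / gamma(0) = 0.4364 / 1.1636 = 0.3750.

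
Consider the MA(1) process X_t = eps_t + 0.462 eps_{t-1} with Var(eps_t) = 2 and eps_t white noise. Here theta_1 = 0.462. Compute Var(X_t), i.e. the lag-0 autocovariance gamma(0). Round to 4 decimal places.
\gamma(0) = 2.4269

For an MA(q) process X_t = eps_t + sum_i theta_i eps_{t-i} with
Var(eps_t) = sigma^2, the variance is
  gamma(0) = sigma^2 * (1 + sum_i theta_i^2).
  sum_i theta_i^2 = (0.462)^2 = 0.213444.
  gamma(0) = 2 * (1 + 0.213444) = 2 * 1.213444 = 2.426888, which rounds to 2.4269.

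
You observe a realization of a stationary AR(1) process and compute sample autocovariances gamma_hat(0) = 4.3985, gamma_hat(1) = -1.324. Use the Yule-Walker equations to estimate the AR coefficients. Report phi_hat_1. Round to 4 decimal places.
\hat\phi_{1} = -0.3010

The Yule-Walker equations for an AR(p) process read, in matrix form,
  Gamma_p phi = r_p,   with   (Gamma_p)_{ij} = gamma(|i - j|),
                       (r_p)_i = gamma(i),   i,j = 1..p.
Substitute the sample gammas (Toeplitz matrix and right-hand side of size 1):
  Gamma_p = [[4.3985]]
  r_p     = [-1.324]
With p = 1 this is the single equation gamma(0) phi_1 = gamma(1):
  phi_hat_1 = gamma(1) / gamma(0) = -1.324 / 4.3985 = -0.3010.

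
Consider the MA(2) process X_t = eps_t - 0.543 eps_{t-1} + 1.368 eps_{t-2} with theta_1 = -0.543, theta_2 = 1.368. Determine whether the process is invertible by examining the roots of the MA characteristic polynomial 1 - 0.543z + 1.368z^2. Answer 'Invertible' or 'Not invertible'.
\text{Not invertible}

The MA(q) characteristic polynomial is P(z) = 1 - 0.543z + 1.368z^2.
Invertibility requires all roots to lie outside the unit circle, i.e. |z| > 1 for every root.
Set 1 + (-0.543) z + (1.368) z^2 = 0, i.e. a z^2 + b z + c = 0 with a = 1.368, b = -0.543, c = 1.
Discriminant D = b^2 - 4ac = (-0.543)^2 - 4*(1.368)*1 = 0.294849 - (5.472) = -5.177151.
D < 0, so the roots are the complex-conjugate pair z = (-b +/- i sqrt(-D)) / (2a) = 0.1985 +/- 0.8316i.
For a conjugate pair |z|^2 = z * conj(z) = (product of roots) = c/a = 1/(1.368) = 0.730994, so |z| = sqrt(0.730994) = 0.855 for both roots.
Moduli of all roots: 0.8550, 0.8550.
All moduli strictly greater than 1? No.
Verdict: Not invertible.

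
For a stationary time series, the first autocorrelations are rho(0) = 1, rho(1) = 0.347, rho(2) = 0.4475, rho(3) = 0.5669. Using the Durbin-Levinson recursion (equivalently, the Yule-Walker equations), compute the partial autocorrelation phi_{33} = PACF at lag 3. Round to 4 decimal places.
\phi_{33} = 0.4490

The PACF at lag k is phi_{kk}, the last component of the solution
to the Yule-Walker system G_k phi = r_k where
  (G_k)_{ij} = rho(|i - j|), (r_k)_i = rho(i), i,j = 1..k.
Equivalently, Durbin-Levinson gives phi_{kk} iteratively:
  phi_{11} = rho(1)
  phi_{kk} = [rho(k) - sum_{j=1..k-1} phi_{k-1,j} rho(k-j)]
            / [1 - sum_{j=1..k-1} phi_{k-1,j} rho(j)],
  phi_{k,j} = phi_{k-1,j} - phi_{kk} phi_{k-1,k-j},  j = 1..k-1.
Step k = 1:
  phi_11 = rho(1) = 0.347.
Step k = 2:
  phi_22 = [rho(2) - phi_11 rho(1)] / [1 - phi_11 rho(1)] = [0.4475 - (0.347)(0.347)] / [1 - (0.347)(0.347)]
         = 0.327091 / 0.879591 = 0.371867.
  Update: phi_21 = phi_11 - phi_22 phi_11 = 0.347 - (0.371867)(0.347) = 0.217962.
Step k = 3:
  phi_33 = [rho(3) - phi_21 rho(2) - phi_22 rho(1)] / [1 - phi_21 rho(1) - phi_22 rho(2)]
    numerator   = 0.5669 - (0.217962)(0.4475) - (0.371867)(0.347) = 0.34032406
    denominator = 1 - (0.217962)(0.347) - (0.371867)(0.4475) = 0.7579566
  phi_33 = 0.34032406 / 0.7579566 = 0.449.
Therefore phi_{33} = 0.4490.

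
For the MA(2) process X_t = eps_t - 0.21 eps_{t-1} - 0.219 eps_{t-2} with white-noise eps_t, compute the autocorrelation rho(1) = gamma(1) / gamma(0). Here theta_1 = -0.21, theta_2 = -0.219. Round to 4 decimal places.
\rho(1) = -0.1502

For an MA(q) process with theta_0 = 1, the autocovariance is
  gamma(k) = sigma^2 * sum_{i=0..q-k} theta_i * theta_{i+k},
and rho(k) = gamma(k) / gamma(0). Sigma^2 cancels.
  numerator   = (1)*(-0.21) + (-0.21)*(-0.219) = -0.16401.
  denominator = (1)^2 + (-0.21)^2 + (-0.219)^2 = 1.092061.
  rho(1) = -0.16401 / 1.092061 = -0.1502.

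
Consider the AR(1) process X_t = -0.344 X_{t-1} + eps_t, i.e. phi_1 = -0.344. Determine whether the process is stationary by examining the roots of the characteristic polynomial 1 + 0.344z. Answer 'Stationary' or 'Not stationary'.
\text{Stationary}

The AR(p) characteristic polynomial is P(z) = 1 + 0.344z.
Stationarity requires all roots to lie outside the unit circle, i.e. |z| > 1 for every root.
This is linear in z: 1 + (0.344) z = 0  =>  z = -1/(0.344) = -2.906977,  |z| = 2.906977.
Moduli of all roots: 2.9070.
All moduli strictly greater than 1? Yes.
Verdict: Stationary.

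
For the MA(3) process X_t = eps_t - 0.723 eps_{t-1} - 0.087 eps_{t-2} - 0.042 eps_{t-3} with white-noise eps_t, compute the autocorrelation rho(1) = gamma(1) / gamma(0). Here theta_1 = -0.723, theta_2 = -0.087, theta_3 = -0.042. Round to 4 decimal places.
\rho(1) = -0.4285

For an MA(q) process with theta_0 = 1, the autocovariance is
  gamma(k) = sigma^2 * sum_{i=0..q-k} theta_i * theta_{i+k},
and rho(k) = gamma(k) / gamma(0). Sigma^2 cancels.
  numerator   = (1)*(-0.723) + (-0.723)*(-0.087) + (-0.087)*(-0.042) = -0.656445.
  denominator = (1)^2 + (-0.723)^2 + (-0.087)^2 + (-0.042)^2 = 1.532062.
  rho(1) = -0.656445 / 1.532062 = -0.4285.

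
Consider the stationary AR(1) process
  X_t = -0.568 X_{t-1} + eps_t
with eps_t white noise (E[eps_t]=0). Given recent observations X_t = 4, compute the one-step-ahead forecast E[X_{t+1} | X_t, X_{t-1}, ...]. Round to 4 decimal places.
E[X_{t+1} \mid \mathcal F_t] = -2.2720

For an AR(p) model X_t = c + sum_i phi_i X_{t-i} + eps_t, the
one-step-ahead conditional mean is
  E[X_{t+1} | X_t, ...] = c + sum_i phi_i X_{t+1-i}.
Substitute known values:
  E[X_{t+1} | ...] = (-0.568) * (4)
                   = -2.2720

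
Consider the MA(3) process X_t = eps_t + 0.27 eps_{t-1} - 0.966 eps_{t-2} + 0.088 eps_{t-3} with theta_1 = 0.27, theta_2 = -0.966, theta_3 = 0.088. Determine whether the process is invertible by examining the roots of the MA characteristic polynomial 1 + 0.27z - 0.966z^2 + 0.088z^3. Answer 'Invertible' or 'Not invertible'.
\text{Not invertible}

The MA(q) characteristic polynomial is P(z) = 1 + 0.27z - 0.966z^2 + 0.088z^3.
Invertibility requires all roots to lie outside the unit circle, i.e. |z| > 1 for every root.
Degree 3: look for a simple real root z0 first, then factor out (1 - z/z0) and solve the remaining quadratic.
Testing z0 = 1.25: P(1.25) = 1 + (0.27)(1.25) + (-0.966)(1.25)^2 + (0.088)(1.25)^3
  = 1 + (0.3375) + (-1.509375) + (0.171875) = 0.  So z_0 = 1.25 is a root, |z_0| = 1.25.
Divide out the factor (1 - 0.8 z) = (1 - z/z0) (since 1/z0 = 0.8):
  P(z) = (1 - 0.8 z)(1 + (1.07) z + (-0.11) z^2)
  [check: z-coef 1.07 - (0.8) = 0.27; z^2-coef -0.11 - (0.8)(1.07) = -0.966; z^3-coef -(0.8)(-0.11) = 0.088.]
Remaining roots from the quadratic factor 1 + (1.07) z + (-0.11) z^2:
  Set 1 + (1.07) z + (-0.11) z^2 = 0, i.e. a z^2 + b z + c = 0 with a = -0.11, b = 1.07, c = 1.
  Discriminant D = b^2 - 4ac = (1.07)^2 - 4*(-0.11)*1 = 1.1449 - (-0.44) = 1.5849.
  D >= 0, so the roots are real: z = (-b +/- sqrt(D)) / (2a) = (-1.07 +/- 1.258928) / (-0.22).
    z_1 = (-1.07 + 1.258928) / (-0.22) = -0.8588,   |z_1| = 0.8588.
    z_2 = (-1.07 - 1.258928) / (-0.22) = 10.586,   |z_2| = 10.586.
Moduli of all roots: 1.2500, 0.8588, 10.5860.
All moduli strictly greater than 1? No.
Verdict: Not invertible.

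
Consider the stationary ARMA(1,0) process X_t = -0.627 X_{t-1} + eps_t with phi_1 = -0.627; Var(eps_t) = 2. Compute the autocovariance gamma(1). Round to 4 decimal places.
\gamma(1) = -2.0663

Multiply the model equation by X_{t-k} and take expectations. With theta_0 = psi_0 = 1 and psi_j the MA(infinity) weights, this gives
  gamma(k) - sum_i phi_i gamma(k-i) = c_k,
  c_k = sigma^2 * sum_{j=k..q} theta_j psi_{j-k}   (c_k = 0 for k > q),
using gamma(-m) = gamma(m).
Pure AR (q = 0): c_0 = sigma^2 = 2, c_k = 0 for k >= 1.
Equations for k = 0 and k = 1 (AR order 1):
  gamma(0) = phi_1 gamma(1) + c_0
  gamma(1) = phi_1 gamma(0) + c_1
Substituting the second into the first: gamma(0) (1 - phi_1^2) = c_0 + phi_1 c_1, so
  gamma(0) = c_0 / (1 - phi_1^2) = 2 / (1 - (-0.627)^2) = 2 / 0.606871 = 3.295593.
  gamma(1) = phi_1 gamma(0) = (-0.627)(3.295593) = -2.066337.
Therefore gamma(1) = -2.0663 (to 4 decimal places).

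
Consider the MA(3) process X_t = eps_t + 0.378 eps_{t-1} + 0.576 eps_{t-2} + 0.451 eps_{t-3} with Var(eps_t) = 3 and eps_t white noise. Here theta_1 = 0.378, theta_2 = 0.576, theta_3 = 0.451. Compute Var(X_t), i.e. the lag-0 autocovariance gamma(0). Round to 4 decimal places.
\gamma(0) = 5.0342

For an MA(q) process X_t = eps_t + sum_i theta_i eps_{t-i} with
Var(eps_t) = sigma^2, the variance is
  gamma(0) = sigma^2 * (1 + sum_i theta_i^2).
  sum_i theta_i^2 = (0.378)^2 + (0.576)^2 + (0.451)^2 = 0.142884 + 0.331776 + 0.203401 = 0.678061.
  gamma(0) = 3 * (1 + 0.678061) = 3 * 1.678061 = 5.034183, which rounds to 5.0342.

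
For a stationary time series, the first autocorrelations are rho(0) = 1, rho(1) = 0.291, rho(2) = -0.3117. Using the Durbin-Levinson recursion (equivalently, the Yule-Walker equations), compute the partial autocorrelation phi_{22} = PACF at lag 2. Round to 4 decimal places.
\phi_{22} = -0.4331

The PACF at lag k is phi_{kk}, the last component of the solution
to the Yule-Walker system G_k phi = r_k where
  (G_k)_{ij} = rho(|i - j|), (r_k)_i = rho(i), i,j = 1..k.
Equivalently, Durbin-Levinson gives phi_{kk} iteratively:
  phi_{11} = rho(1)
  phi_{kk} = [rho(k) - sum_{j=1..k-1} phi_{k-1,j} rho(k-j)]
            / [1 - sum_{j=1..k-1} phi_{k-1,j} rho(j)],
  phi_{k,j} = phi_{k-1,j} - phi_{kk} phi_{k-1,k-j},  j = 1..k-1.
Step k = 1:
  phi_11 = rho(1) = 0.291.
Step k = 2:
  phi_22 = [rho(2) - phi_11 rho(1)] / [1 - phi_11 rho(1)] = [-0.3117 - (0.291)(0.291)] / [1 - (0.291)(0.291)]
         = -0.396381 / 0.915319 = -0.4331.
Therefore phi_{22} = -0.4331.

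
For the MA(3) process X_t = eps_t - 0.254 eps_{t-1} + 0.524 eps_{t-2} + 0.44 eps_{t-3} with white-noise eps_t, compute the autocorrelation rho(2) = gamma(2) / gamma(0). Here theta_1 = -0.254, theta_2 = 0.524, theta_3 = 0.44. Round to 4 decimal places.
\rho(2) = 0.2690

For an MA(q) process with theta_0 = 1, the autocovariance is
  gamma(k) = sigma^2 * sum_{i=0..q-k} theta_i * theta_{i+k},
and rho(k) = gamma(k) / gamma(0). Sigma^2 cancels.
  numerator   = (1)*(0.524) + (-0.254)*(0.44) = 0.41224.
  denominator = (1)^2 + (-0.254)^2 + (0.524)^2 + (0.44)^2 = 1.532692.
  rho(2) = 0.41224 / 1.532692 = 0.2690.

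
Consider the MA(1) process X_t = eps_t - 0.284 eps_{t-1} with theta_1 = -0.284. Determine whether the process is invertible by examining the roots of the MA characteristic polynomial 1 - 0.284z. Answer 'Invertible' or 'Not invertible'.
\text{Invertible}

The MA(q) characteristic polynomial is P(z) = 1 - 0.284z.
Invertibility requires all roots to lie outside the unit circle, i.e. |z| > 1 for every root.
This is linear in z: 1 + (-0.284) z = 0  =>  z = -1/(-0.284) = 3.521127,  |z| = 3.521127.
Moduli of all roots: 3.5211.
All moduli strictly greater than 1? Yes.
Verdict: Invertible.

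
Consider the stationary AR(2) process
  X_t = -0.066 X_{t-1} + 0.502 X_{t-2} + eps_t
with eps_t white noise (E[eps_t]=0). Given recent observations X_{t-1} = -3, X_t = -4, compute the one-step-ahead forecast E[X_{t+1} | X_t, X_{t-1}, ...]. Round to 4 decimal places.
E[X_{t+1} \mid \mathcal F_t] = -1.2420

For an AR(p) model X_t = c + sum_i phi_i X_{t-i} + eps_t, the
one-step-ahead conditional mean is
  E[X_{t+1} | X_t, ...] = c + sum_i phi_i X_{t+1-i}.
Substitute known values:
  E[X_{t+1} | ...] = (-0.066) * (-4) + (0.502) * (-3)
                   = -1.2420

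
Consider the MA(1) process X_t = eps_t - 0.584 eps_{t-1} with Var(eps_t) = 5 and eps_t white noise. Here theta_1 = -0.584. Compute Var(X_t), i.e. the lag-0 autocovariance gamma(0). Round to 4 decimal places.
\gamma(0) = 6.7053

For an MA(q) process X_t = eps_t + sum_i theta_i eps_{t-i} with
Var(eps_t) = sigma^2, the variance is
  gamma(0) = sigma^2 * (1 + sum_i theta_i^2).
  sum_i theta_i^2 = (-0.584)^2 = 0.341056.
  gamma(0) = 5 * (1 + 0.341056) = 5 * 1.341056 = 6.70528, which rounds to 6.7053.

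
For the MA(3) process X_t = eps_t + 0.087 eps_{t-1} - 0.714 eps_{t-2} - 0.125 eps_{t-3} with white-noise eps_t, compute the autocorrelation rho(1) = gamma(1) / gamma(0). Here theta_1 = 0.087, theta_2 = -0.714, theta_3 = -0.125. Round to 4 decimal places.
\rho(1) = 0.0745

For an MA(q) process with theta_0 = 1, the autocovariance is
  gamma(k) = sigma^2 * sum_{i=0..q-k} theta_i * theta_{i+k},
and rho(k) = gamma(k) / gamma(0). Sigma^2 cancels.
  numerator   = (1)*(0.087) + (0.087)*(-0.714) + (-0.714)*(-0.125) = 0.114132.
  denominator = (1)^2 + (0.087)^2 + (-0.714)^2 + (-0.125)^2 = 1.53299.
  rho(1) = 0.114132 / 1.53299 = 0.0745.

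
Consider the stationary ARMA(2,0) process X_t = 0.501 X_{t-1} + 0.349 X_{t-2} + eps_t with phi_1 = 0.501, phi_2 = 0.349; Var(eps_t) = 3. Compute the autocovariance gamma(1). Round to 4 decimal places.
\gamma(1) = 6.4477

Multiply the model equation by X_{t-k} and take expectations. With theta_0 = psi_0 = 1 and psi_j the MA(infinity) weights, this gives
  gamma(k) - sum_i phi_i gamma(k-i) = c_k,
  c_k = sigma^2 * sum_{j=k..q} theta_j psi_{j-k}   (c_k = 0 for k > q),
using gamma(-m) = gamma(m).
Pure AR (q = 0): c_0 = sigma^2 = 3, c_k = 0 for k >= 1.
Equations for k = 0, 1, 2 (AR order 2, c_2 = 0):
  (E0) gamma(0) = phi_1 gamma(1) + phi_2 gamma(2) + c_0
  (E1) gamma(1) = phi_1 gamma(0) + phi_2 gamma(1) + c_1
  (E2) gamma(2) = phi_1 gamma(1) + phi_2 gamma(0)
From (E1): gamma(1) = A gamma(0) + B with
  A = phi_1 / (1 - phi_2) = 0.501 / 0.651 = 0.769585,   B = c_1 / (1 - phi_2) = 0 / 0.651 = 0.
Insert (E2) into (E0): gamma(0) (1 - phi_2^2) = phi_1 (1 + phi_2) gamma(1) + c_0.
  phi_1 (1 + phi_2) = (0.501)(1.349) = 0.675849,   1 - phi_2^2 = 0.878199.
Replace gamma(1) by A gamma(0) + B and collect gamma(0):
  gamma(0) [0.878199 - (0.675849)(0.769585)] = c_0 = 3
  gamma(0) * 0.358076 = 3
  gamma(0) = 3 / 0.358076 = 8.37812.
  gamma(1) = A gamma(0) = (0.769585)(8.37812) = 6.447677.
Therefore gamma(1) = 6.4477 (to 4 decimal places).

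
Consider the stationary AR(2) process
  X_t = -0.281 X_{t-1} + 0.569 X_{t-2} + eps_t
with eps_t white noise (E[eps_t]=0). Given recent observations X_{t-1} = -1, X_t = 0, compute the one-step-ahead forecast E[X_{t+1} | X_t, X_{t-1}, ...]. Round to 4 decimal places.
E[X_{t+1} \mid \mathcal F_t] = -0.5690

For an AR(p) model X_t = c + sum_i phi_i X_{t-i} + eps_t, the
one-step-ahead conditional mean is
  E[X_{t+1} | X_t, ...] = c + sum_i phi_i X_{t+1-i}.
Substitute known values:
  E[X_{t+1} | ...] = (-0.281) * (0) + (0.569) * (-1)
                   = -0.5690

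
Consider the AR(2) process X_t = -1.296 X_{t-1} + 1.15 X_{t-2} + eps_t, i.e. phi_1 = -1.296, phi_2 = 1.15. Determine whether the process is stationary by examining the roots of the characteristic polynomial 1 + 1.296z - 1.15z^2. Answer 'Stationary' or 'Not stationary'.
\text{Not stationary}

The AR(p) characteristic polynomial is P(z) = 1 + 1.296z - 1.15z^2.
Stationarity requires all roots to lie outside the unit circle, i.e. |z| > 1 for every root.
Set 1 + (1.296) z + (-1.15) z^2 = 0, i.e. a z^2 + b z + c = 0 with a = -1.15, b = 1.296, c = 1.
Discriminant D = b^2 - 4ac = (1.296)^2 - 4*(-1.15)*1 = 1.679616 - (-4.6) = 6.279616.
D >= 0, so the roots are real: z = (-b +/- sqrt(D)) / (2a) = (-1.296 +/- 2.505916) / (-2.3).
  z_1 = (-1.296 + 2.505916) / (-2.3) = -0.5261,   |z_1| = 0.5261.
  z_2 = (-1.296 - 2.505916) / (-2.3) = 1.653,   |z_2| = 1.653.
Moduli of all roots: 0.5261, 1.6530.
All moduli strictly greater than 1? No.
Verdict: Not stationary.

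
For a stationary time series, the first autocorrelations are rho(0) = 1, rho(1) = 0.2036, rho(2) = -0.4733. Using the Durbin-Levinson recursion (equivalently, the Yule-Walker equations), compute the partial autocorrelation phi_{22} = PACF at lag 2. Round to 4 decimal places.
\phi_{22} = -0.5370

The PACF at lag k is phi_{kk}, the last component of the solution
to the Yule-Walker system G_k phi = r_k where
  (G_k)_{ij} = rho(|i - j|), (r_k)_i = rho(i), i,j = 1..k.
Equivalently, Durbin-Levinson gives phi_{kk} iteratively:
  phi_{11} = rho(1)
  phi_{kk} = [rho(k) - sum_{j=1..k-1} phi_{k-1,j} rho(k-j)]
            / [1 - sum_{j=1..k-1} phi_{k-1,j} rho(j)],
  phi_{k,j} = phi_{k-1,j} - phi_{kk} phi_{k-1,k-j},  j = 1..k-1.
Step k = 1:
  phi_11 = rho(1) = 0.2036.
Step k = 2:
  phi_22 = [rho(2) - phi_11 rho(1)] / [1 - phi_11 rho(1)] = [-0.4733 - (0.2036)(0.2036)] / [1 - (0.2036)(0.2036)]
         = -0.51475296 / 0.95854704 = -0.537.
Therefore phi_{22} = -0.5370.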